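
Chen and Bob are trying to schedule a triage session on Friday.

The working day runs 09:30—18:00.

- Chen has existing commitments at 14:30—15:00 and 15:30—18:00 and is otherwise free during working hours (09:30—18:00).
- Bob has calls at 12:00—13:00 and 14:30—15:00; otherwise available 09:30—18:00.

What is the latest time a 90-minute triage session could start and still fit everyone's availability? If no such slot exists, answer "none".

Chen free within 09:30–18:00: 09:30–14:30, 15:00–15:30.
Bob free within 09:30–18:00: 09:30–12:00, 13:00–14:30, 15:00–18:00.
Chen ∩ Bob: 09:30–12:00, 13:00–14:30, 15:00–15:30.
Windows ≥ 90 min: 09:30–12:00, 13:00–14:30.
Latest start in the last window 13:00–14:30 is 14:30 − 90 min = 13:00.

13:00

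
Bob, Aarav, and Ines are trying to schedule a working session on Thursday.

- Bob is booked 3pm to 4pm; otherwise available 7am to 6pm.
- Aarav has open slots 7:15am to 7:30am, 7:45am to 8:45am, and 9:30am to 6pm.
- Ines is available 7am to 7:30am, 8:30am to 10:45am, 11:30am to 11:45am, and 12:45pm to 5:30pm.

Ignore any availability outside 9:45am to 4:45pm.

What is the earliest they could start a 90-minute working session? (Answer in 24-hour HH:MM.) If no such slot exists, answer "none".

Bob free within 07:00–18:00: 07:00–15:00, 16:00–18:00.
Bob ∩ Aarav: 07:15–07:30, 07:45–08:45, 09:30–15:00, 16:00–18:00.
Bob ∩ Aarav ∩ Ines: 07:15–07:30, 08:30–08:45, 09:30–10:45, 11:30–11:45, 12:45–15:00, 16:00–17:30.
Restricted to 09:45–16:45: 09:45–10:45, 11:30–11:45, 12:45–15:00, 16:00–16:45.
Windows ≥ 90 min: 12:45–15:00.
Earliest such window starts at 12:45.

12:45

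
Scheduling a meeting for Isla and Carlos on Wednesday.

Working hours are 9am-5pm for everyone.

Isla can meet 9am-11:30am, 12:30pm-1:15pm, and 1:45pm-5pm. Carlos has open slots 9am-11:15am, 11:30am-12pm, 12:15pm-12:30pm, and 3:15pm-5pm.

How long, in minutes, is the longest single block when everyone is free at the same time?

135 minutes

Isla ∩ Carlos: 09:00–11:15, 15:15–17:00.
Common window lengths: 135, 105 min; longest is 135.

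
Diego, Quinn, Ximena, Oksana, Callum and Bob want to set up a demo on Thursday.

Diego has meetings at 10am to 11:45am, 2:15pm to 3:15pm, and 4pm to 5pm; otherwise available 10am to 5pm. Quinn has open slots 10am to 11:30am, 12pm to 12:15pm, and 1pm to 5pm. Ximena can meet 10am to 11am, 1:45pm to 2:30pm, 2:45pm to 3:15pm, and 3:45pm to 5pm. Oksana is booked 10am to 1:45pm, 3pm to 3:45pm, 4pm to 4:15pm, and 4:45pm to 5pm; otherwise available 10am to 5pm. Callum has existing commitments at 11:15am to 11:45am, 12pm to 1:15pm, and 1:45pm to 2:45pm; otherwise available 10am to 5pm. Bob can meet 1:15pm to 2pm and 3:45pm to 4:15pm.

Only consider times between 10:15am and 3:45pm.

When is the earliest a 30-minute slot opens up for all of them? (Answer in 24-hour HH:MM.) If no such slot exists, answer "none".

none

Diego free within 10:00–17:00: 11:45–14:15, 15:15–16:00.
Oksana free within 10:00–17:00: 13:45–15:00, 15:45–16:00, 16:15–16:45.
Callum free within 10:00–17:00: 10:00–11:15, 11:45–12:00, 13:15–13:45, 14:45–17:00.
Diego ∩ Quinn: 12:00–12:15, 13:00–14:15, 15:15–16:00.
Diego ∩ Quinn ∩ Ximena: 13:45–14:15, 15:45–16:00.
Diego ∩ Quinn ∩ Ximena ∩ Oksana: 13:45–14:15, 15:45–16:00.
Diego ∩ Quinn ∩ Ximena ∩ Oksana ∩ Callum: 15:45–16:00.
Diego ∩ Quinn ∩ Ximena ∩ Oksana ∩ Callum ∩ Bob: 15:45–16:00.
Restricted to 10:15–15:45: (none).
Windows ≥ 30 min: (none).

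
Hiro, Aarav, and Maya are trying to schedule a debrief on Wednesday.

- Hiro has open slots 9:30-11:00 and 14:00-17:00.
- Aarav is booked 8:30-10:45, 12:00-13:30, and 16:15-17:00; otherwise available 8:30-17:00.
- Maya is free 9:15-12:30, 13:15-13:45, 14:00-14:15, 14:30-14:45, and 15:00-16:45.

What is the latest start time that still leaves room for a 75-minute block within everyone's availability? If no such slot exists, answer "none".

Aarav free within 08:30–17:00: 10:45–12:00, 13:30–16:15.
Hiro ∩ Aarav: 10:45–11:00, 14:00–16:15.
Hiro ∩ Aarav ∩ Maya: 10:45–11:00, 14:00–14:15, 14:30–14:45, 15:00–16:15.
Windows ≥ 75 min: 15:00–16:15.
Latest start in the last window 15:00–16:15 is 16:15 − 75 min = 15:00.

15:00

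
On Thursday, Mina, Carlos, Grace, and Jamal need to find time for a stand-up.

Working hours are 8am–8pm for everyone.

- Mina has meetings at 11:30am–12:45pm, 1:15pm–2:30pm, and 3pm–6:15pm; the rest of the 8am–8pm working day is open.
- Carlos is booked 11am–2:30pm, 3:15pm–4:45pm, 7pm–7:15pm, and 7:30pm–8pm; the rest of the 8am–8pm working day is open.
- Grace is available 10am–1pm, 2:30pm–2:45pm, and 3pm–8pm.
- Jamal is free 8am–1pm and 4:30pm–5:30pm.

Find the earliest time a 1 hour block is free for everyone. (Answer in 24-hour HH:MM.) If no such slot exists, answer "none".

Mina free within 08:00–20:00: 08:00–11:30, 12:45–13:15, 14:30–15:00, 18:15–20:00.
Carlos free within 08:00–20:00: 08:00–11:00, 14:30–15:15, 16:45–19:00, 19:15–19:30.
Mina ∩ Carlos: 08:00–11:00, 14:30–15:00, 18:15–19:00, 19:15–19:30.
Mina ∩ Carlos ∩ Grace: 10:00–11:00, 14:30–14:45, 18:15–19:00, 19:15–19:30.
Mina ∩ Carlos ∩ Grace ∩ Jamal: 10:00–11:00.
Windows ≥ 60 min: 10:00–11:00.
Earliest such window starts at 10:00.

10:00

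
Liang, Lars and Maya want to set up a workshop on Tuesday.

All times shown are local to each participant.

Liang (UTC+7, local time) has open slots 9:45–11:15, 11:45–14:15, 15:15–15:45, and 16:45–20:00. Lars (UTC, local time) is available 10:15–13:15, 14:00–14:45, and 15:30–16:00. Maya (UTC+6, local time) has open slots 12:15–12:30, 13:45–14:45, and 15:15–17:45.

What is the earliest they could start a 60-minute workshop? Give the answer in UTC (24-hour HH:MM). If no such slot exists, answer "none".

10:15

Liang → UTC: 02:45–04:15, 04:45–07:15, 08:15–08:45, 09:45–13:00.
Lars → UTC: 10:15–13:15, 14:00–14:45, 15:30–16:00.
Maya → UTC: 06:15–06:30, 07:45–08:45, 09:15–11:45.
Liang ∩ Lars: 10:15–13:00.
Liang ∩ Lars ∩ Maya: 10:15–11:45.
Windows ≥ 60 min: 10:15–11:45.
Earliest such window starts at 10:15.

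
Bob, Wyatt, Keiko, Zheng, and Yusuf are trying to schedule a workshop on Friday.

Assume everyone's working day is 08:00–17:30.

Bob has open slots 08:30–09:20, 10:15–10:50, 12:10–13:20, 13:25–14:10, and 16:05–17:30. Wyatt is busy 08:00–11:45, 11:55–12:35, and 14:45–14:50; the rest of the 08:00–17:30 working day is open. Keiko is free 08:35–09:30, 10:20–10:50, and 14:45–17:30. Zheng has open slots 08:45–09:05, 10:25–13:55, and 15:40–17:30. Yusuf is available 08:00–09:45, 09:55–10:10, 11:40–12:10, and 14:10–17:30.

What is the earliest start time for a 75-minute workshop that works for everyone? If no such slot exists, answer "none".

Wyatt free within 08:00–17:30: 11:45–11:55, 12:35–14:45, 14:50–17:30.
Bob ∩ Wyatt: 12:35–13:20, 13:25–14:10, 16:05–17:30.
Bob ∩ Wyatt ∩ Keiko: 16:05–17:30.
Bob ∩ Wyatt ∩ Keiko ∩ Zheng: 16:05–17:30.
Bob ∩ Wyatt ∩ Keiko ∩ Zheng ∩ Yusuf: 16:05–17:30.
Windows ≥ 75 min: 16:05–17:30.
Earliest such window starts at 16:05.

16:05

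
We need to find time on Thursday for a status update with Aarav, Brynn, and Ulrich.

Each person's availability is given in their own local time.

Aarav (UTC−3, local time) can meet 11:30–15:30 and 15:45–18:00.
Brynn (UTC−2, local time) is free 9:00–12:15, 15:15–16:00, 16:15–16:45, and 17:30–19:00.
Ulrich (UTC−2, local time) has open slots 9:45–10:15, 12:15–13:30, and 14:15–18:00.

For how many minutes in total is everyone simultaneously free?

90 minutes

Aarav → UTC: 14:30–18:30, 18:45–21:00.
Brynn → UTC: 11:00–14:15, 17:15–18:00, 18:15–18:45, 19:30–21:00.
Ulrich → UTC: 11:45–12:15, 14:15–15:30, 16:15–20:00.
Aarav ∩ Brynn: 17:15–18:00, 18:15–18:30, 19:30–21:00.
Aarav ∩ Brynn ∩ Ulrich: 17:15–18:00, 18:15–18:30, 19:30–20:00.
Total common minutes: 45 + 15 + 30 = 90.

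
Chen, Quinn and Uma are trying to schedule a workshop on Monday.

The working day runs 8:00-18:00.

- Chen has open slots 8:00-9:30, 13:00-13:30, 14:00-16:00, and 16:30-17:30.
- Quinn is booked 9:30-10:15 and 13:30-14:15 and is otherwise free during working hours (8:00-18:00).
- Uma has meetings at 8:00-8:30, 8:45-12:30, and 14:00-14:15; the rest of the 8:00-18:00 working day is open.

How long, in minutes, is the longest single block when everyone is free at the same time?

Quinn free within 08:00–18:00: 08:00–09:30, 10:15–13:30, 14:15–18:00.
Uma free within 08:00–18:00: 08:30–08:45, 12:30–14:00, 14:15–18:00.
Chen ∩ Quinn: 08:00–09:30, 13:00–13:30, 14:15–16:00, 16:30–17:30.
Chen ∩ Quinn ∩ Uma: 08:30–08:45, 13:00–13:30, 14:15–16:00, 16:30–17:30.
Common window lengths: 15, 30, 105, 60 min; longest is 105.

105 minutes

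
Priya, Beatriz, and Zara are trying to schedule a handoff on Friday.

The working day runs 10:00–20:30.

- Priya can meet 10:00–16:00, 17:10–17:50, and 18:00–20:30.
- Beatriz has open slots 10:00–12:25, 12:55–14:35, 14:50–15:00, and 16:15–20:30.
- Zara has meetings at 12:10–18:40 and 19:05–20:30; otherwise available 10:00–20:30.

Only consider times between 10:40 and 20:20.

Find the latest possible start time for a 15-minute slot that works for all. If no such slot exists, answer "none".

Zara free within 10:00–20:30: 10:00–12:10, 18:40–19:05.
Priya ∩ Beatriz: 10:00–12:25, 12:55–14:35, 14:50–15:00, 17:10–17:50, 18:00–20:30.
Priya ∩ Beatriz ∩ Zara: 10:00–12:10, 18:40–19:05.
Restricted to 10:40–20:20: 10:40–12:10, 18:40–19:05.
Windows ≥ 15 min: 10:40–12:10, 18:40–19:05.
Latest start in the last window 18:40–19:05 is 19:05 − 15 min = 18:50.

18:50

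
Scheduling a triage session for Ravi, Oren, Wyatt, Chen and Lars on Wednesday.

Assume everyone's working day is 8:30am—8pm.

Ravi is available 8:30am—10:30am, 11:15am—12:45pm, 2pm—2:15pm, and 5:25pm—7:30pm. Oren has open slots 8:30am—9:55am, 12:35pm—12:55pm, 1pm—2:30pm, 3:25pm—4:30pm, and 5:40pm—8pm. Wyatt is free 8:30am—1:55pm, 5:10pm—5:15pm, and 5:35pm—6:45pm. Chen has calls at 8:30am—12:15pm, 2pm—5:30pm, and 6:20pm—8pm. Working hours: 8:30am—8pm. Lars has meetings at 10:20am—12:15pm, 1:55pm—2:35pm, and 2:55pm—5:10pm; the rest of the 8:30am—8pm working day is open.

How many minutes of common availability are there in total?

50 minutes

Chen free within 08:30–20:00: 12:15–14:00, 17:30–18:20.
Lars free within 08:30–20:00: 08:30–10:20, 12:15–13:55, 14:35–14:55, 17:10–20:00.
Ravi ∩ Oren: 08:30–09:55, 12:35–12:45, 14:00–14:15, 17:40–19:30.
Ravi ∩ Oren ∩ Wyatt: 08:30–09:55, 12:35–12:45, 17:40–18:45.
Ravi ∩ Oren ∩ Wyatt ∩ Chen: 12:35–12:45, 17:40–18:20.
Ravi ∩ Oren ∩ Wyatt ∩ Chen ∩ Lars: 12:35–12:45, 17:40–18:20.
Total common minutes: 10 + 40 = 50.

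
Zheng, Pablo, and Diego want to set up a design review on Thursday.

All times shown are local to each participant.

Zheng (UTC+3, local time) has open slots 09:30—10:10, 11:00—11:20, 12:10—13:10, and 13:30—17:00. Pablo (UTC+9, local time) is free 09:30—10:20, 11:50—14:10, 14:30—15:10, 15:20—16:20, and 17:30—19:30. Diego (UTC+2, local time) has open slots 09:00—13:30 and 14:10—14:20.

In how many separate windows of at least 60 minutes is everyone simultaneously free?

1

Zheng → UTC: 06:30–07:10, 08:00–08:20, 09:10–10:10, 10:30–14:00.
Pablo → UTC: 00:30–01:20, 02:50–05:10, 05:30–06:10, 06:20–07:20, 08:30–10:30.
Diego → UTC: 07:00–11:30, 12:10–12:20.
Zheng ∩ Pablo: 06:30–07:10, 09:10–10:10.
Zheng ∩ Pablo ∩ Diego: 07:00–07:10, 09:10–10:10.
Windows ≥ 60 min: 09:10–10:10.
That's 1 window.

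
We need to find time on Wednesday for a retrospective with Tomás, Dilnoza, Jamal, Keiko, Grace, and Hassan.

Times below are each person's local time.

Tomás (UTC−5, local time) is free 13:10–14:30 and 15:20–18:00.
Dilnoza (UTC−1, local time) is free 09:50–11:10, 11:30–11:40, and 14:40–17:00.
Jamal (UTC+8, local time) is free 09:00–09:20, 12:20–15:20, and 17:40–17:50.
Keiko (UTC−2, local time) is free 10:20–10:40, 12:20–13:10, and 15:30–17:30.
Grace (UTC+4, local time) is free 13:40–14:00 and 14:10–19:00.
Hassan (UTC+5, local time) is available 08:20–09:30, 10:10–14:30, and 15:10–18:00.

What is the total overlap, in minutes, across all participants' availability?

Tomás → UTC: 18:10–19:30, 20:20–23:00.
Dilnoza → UTC: 10:50–12:10, 12:30–12:40, 15:40–18:00.
Jamal → UTC: 01:00–01:20, 04:20–07:20, 09:40–09:50.
Keiko → UTC: 12:20–12:40, 14:20–15:10, 17:30–19:30.
Grace → UTC: 09:40–10:00, 10:10–15:00.
Hassan → UTC: 03:20–04:30, 05:10–09:30, 10:10–13:00.
Tomás ∩ Dilnoza: (none).
Tomás ∩ Dilnoza ∩ Jamal: (none).
Tomás ∩ Dilnoza ∩ Jamal ∩ Keiko: (none).
Tomás ∩ Dilnoza ∩ Jamal ∩ Keiko ∩ Grace: (none).
Tomás ∩ Dilnoza ∩ Jamal ∩ Keiko ∩ Grace ∩ Hassan: (none).
Total common minutes: 0.

0 minutes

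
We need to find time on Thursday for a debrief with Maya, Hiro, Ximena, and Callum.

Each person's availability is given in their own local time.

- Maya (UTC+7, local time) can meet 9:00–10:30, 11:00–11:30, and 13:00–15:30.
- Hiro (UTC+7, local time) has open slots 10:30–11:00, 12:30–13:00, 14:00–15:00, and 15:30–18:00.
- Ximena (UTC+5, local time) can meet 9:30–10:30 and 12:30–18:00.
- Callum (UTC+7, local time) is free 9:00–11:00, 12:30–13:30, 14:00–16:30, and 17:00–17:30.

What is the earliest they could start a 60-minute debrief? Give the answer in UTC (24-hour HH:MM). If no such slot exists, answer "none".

none

Maya → UTC: 02:00–03:30, 04:00–04:30, 06:00–08:30.
Hiro → UTC: 03:30–04:00, 05:30–06:00, 07:00–08:00, 08:30–11:00.
Ximena → UTC: 04:30–05:30, 07:30–13:00.
Callum → UTC: 02:00–04:00, 05:30–06:30, 07:00–09:30, 10:00–10:30.
Maya ∩ Hiro: 07:00–08:00.
Maya ∩ Hiro ∩ Ximena: 07:30–08:00.
Maya ∩ Hiro ∩ Ximena ∩ Callum: 07:30–08:00.
Windows ≥ 60 min: (none).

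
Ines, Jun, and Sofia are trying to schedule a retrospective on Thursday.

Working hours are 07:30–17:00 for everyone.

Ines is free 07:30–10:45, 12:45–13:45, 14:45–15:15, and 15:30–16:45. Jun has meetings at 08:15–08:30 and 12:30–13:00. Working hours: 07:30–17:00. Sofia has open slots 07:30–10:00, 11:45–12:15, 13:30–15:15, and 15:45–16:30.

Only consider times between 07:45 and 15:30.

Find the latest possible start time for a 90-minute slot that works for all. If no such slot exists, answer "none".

Jun free within 07:30–17:00: 07:30–08:15, 08:30–12:30, 13:00–17:00.
Ines ∩ Jun: 07:30–08:15, 08:30–10:45, 13:00–13:45, 14:45–15:15, 15:30–16:45.
Ines ∩ Jun ∩ Sofia: 07:30–08:15, 08:30–10:00, 13:30–13:45, 14:45–15:15, 15:45–16:30.
Restricted to 07:45–15:30: 07:45–08:15, 08:30–10:00, 13:30–13:45, 14:45–15:15.
Windows ≥ 90 min: 08:30–10:00.
Latest start in the last window 08:30–10:00 is 10:00 − 90 min = 08:30.

08:30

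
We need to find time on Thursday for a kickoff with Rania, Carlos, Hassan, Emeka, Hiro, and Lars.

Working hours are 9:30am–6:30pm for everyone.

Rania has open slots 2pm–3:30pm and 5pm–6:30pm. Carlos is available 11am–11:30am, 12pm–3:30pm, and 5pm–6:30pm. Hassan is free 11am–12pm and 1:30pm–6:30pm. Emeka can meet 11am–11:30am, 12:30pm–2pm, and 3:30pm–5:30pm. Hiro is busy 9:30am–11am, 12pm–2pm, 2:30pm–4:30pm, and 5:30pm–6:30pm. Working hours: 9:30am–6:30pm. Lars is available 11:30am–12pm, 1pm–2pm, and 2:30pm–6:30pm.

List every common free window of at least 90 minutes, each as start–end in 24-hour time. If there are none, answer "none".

Hiro free within 09:30–18:30: 11:00–12:00, 14:00–14:30, 16:30–17:30.
Rania ∩ Carlos: 14:00–15:30, 17:00–18:30.
Rania ∩ Carlos ∩ Hassan: 14:00–15:30, 17:00–18:30.
Rania ∩ Carlos ∩ Hassan ∩ Emeka: 17:00–17:30.
Rania ∩ Carlos ∩ Hassan ∩ Emeka ∩ Hiro: 17:00–17:30.
Rania ∩ Carlos ∩ Hassan ∩ Emeka ∩ Hiro ∩ Lars: 17:00–17:30.
Windows ≥ 90 min: (none).

none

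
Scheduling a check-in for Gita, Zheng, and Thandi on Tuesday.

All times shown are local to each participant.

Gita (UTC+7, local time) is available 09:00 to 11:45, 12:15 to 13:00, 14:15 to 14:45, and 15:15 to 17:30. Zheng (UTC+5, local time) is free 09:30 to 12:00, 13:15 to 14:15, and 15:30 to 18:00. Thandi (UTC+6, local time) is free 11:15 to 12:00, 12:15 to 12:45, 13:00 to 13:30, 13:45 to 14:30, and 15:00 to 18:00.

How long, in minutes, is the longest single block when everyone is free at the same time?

Gita → UTC: 02:00–04:45, 05:15–06:00, 07:15–07:45, 08:15–10:30.
Zheng → UTC: 04:30–07:00, 08:15–09:15, 10:30–13:00.
Thandi → UTC: 05:15–06:00, 06:15–06:45, 07:00–07:30, 07:45–08:30, 09:00–12:00.
Gita ∩ Zheng: 04:30–04:45, 05:15–06:00, 08:15–09:15.
Gita ∩ Zheng ∩ Thandi: 05:15–06:00, 08:15–08:30, 09:00–09:15.
Common window lengths: 45, 15, 15 min; longest is 45.

45 minutes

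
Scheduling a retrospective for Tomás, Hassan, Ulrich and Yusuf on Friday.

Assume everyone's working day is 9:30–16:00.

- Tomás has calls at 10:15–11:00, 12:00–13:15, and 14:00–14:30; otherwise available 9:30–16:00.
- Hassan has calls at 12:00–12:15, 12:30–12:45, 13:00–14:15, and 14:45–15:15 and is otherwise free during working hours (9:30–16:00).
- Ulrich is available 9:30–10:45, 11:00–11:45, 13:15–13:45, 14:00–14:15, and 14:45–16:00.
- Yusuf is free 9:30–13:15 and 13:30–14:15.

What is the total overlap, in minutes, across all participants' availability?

Tomás free within 09:30–16:00: 09:30–10:15, 11:00–12:00, 13:15–14:00, 14:30–16:00.
Hassan free within 09:30–16:00: 09:30–12:00, 12:15–12:30, 12:45–13:00, 14:15–14:45, 15:15–16:00.
Tomás ∩ Hassan: 09:30–10:15, 11:00–12:00, 14:30–14:45, 15:15–16:00.
Tomás ∩ Hassan ∩ Ulrich: 09:30–10:15, 11:00–11:45, 15:15–16:00.
Tomás ∩ Hassan ∩ Ulrich ∩ Yusuf: 09:30–10:15, 11:00–11:45.
Total common minutes: 45 + 45 = 90.

90 minutes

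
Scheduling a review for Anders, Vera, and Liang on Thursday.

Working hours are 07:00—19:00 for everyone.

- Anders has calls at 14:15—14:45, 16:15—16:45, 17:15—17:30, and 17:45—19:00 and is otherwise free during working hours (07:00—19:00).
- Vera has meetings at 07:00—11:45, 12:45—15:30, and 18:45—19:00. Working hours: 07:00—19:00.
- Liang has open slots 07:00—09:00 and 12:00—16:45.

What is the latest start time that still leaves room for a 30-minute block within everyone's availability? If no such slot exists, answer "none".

15:45

Anders free within 07:00–19:00: 07:00–14:15, 14:45–16:15, 16:45–17:15, 17:30–17:45.
Vera free within 07:00–19:00: 11:45–12:45, 15:30–18:45.
Anders ∩ Vera: 11:45–12:45, 15:30–16:15, 16:45–17:15, 17:30–17:45.
Anders ∩ Vera ∩ Liang: 12:00–12:45, 15:30–16:15.
Windows ≥ 30 min: 12:00–12:45, 15:30–16:15.
Latest start in the last window 15:30–16:15 is 16:15 − 30 min = 15:45.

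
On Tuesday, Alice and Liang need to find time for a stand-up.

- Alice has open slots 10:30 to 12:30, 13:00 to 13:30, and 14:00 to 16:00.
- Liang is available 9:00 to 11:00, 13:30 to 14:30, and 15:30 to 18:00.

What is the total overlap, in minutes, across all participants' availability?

90 minutes

Alice ∩ Liang: 10:30–11:00, 14:00–14:30, 15:30–16:00.
Total common minutes: 30 + 30 + 30 = 90.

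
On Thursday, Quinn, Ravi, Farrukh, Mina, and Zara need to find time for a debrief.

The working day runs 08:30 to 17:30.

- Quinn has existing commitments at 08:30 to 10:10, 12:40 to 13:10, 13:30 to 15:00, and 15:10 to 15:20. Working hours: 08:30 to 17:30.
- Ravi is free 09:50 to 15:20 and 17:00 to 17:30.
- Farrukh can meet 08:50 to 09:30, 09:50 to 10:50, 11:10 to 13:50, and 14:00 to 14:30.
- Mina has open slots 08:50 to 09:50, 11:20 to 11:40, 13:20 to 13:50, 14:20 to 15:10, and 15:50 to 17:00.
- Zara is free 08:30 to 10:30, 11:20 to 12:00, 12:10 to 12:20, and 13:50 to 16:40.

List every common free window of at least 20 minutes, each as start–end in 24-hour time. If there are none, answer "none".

Quinn free within 08:30–17:30: 10:10–12:40, 13:10–13:30, 15:00–15:10, 15:20–17:30.
Quinn ∩ Ravi: 10:10–12:40, 13:10–13:30, 15:00–15:10, 17:00–17:30.
Quinn ∩ Ravi ∩ Farrukh: 10:10–10:50, 11:10–12:40, 13:10–13:30.
Quinn ∩ Ravi ∩ Farrukh ∩ Mina: 11:20–11:40, 13:20–13:30.
Quinn ∩ Ravi ∩ Farrukh ∩ Mina ∩ Zara: 11:20–11:40.
Windows ≥ 20 min: 11:20–11:40.

11:20–11:40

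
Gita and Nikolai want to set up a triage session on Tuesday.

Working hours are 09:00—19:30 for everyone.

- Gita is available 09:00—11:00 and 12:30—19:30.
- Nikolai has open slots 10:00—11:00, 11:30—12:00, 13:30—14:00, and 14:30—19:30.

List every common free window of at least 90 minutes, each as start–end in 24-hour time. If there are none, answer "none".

14:30–19:30

Gita ∩ Nikolai: 10:00–11:00, 13:30–14:00, 14:30–19:30.
Windows ≥ 90 min: 14:30–19:30.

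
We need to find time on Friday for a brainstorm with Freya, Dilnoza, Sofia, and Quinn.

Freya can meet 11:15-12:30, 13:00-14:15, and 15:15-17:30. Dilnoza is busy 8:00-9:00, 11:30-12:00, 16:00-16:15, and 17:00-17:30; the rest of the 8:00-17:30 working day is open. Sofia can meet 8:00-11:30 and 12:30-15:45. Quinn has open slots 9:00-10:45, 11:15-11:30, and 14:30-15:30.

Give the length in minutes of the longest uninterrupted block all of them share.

15 minutes

Dilnoza free within 08:00–17:30: 09:00–11:30, 12:00–16:00, 16:15–17:00.
Freya ∩ Dilnoza: 11:15–11:30, 12:00–12:30, 13:00–14:15, 15:15–16:00, 16:15–17:00.
Freya ∩ Dilnoza ∩ Sofia: 11:15–11:30, 13:00–14:15, 15:15–15:45.
Freya ∩ Dilnoza ∩ Sofia ∩ Quinn: 11:15–11:30, 15:15–15:30.
Common window lengths: 15, 15 min; longest is 15.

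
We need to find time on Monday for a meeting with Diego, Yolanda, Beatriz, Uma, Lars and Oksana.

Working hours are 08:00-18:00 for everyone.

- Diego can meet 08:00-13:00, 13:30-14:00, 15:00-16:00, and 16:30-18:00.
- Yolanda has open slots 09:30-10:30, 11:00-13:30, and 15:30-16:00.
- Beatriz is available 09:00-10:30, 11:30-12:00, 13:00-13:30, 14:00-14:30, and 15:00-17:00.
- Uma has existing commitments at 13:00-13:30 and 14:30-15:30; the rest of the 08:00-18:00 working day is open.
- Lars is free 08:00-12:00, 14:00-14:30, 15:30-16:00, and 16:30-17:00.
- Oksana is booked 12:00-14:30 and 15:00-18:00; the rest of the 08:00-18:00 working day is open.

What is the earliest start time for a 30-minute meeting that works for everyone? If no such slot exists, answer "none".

09:30

Uma free within 08:00–18:00: 08:00–13:00, 13:30–14:30, 15:30–18:00.
Oksana free within 08:00–18:00: 08:00–12:00, 14:30–15:00.
Diego ∩ Yolanda: 09:30–10:30, 11:00–13:00, 15:30–16:00.
Diego ∩ Yolanda ∩ Beatriz: 09:30–10:30, 11:30–12:00, 15:30–16:00.
Diego ∩ Yolanda ∩ Beatriz ∩ Uma: 09:30–10:30, 11:30–12:00, 15:30–16:00.
Diego ∩ Yolanda ∩ Beatriz ∩ Uma ∩ Lars: 09:30–10:30, 11:30–12:00, 15:30–16:00.
Diego ∩ Yolanda ∩ Beatriz ∩ Uma ∩ Lars ∩ Oksana: 09:30–10:30, 11:30–12:00.
Windows ≥ 30 min: 09:30–10:30, 11:30–12:00.
Earliest such window starts at 09:30.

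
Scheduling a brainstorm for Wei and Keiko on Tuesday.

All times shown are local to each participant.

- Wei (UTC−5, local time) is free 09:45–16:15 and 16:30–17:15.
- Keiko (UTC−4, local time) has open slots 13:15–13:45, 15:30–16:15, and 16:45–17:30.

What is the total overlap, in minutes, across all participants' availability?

105 minutes

Wei → UTC: 14:45–21:15, 21:30–22:15.
Keiko → UTC: 17:15–17:45, 19:30–20:15, 20:45–21:30.
Wei ∩ Keiko: 17:15–17:45, 19:30–20:15, 20:45–21:15.
Total common minutes: 30 + 45 + 30 = 105.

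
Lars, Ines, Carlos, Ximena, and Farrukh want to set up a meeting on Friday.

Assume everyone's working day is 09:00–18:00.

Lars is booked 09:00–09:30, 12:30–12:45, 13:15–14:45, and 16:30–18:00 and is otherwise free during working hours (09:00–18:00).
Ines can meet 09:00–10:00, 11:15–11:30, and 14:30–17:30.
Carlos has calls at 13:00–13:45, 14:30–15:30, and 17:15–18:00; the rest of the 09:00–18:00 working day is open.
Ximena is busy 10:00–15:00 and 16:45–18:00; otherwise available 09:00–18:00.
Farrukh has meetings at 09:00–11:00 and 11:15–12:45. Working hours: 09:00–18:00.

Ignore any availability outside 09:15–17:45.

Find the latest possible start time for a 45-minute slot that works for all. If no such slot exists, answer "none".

Lars free within 09:00–18:00: 09:30–12:30, 12:45–13:15, 14:45–16:30.
Carlos free within 09:00–18:00: 09:00–13:00, 13:45–14:30, 15:30–17:15.
Ximena free within 09:00–18:00: 09:00–10:00, 15:00–16:45.
Farrukh free within 09:00–18:00: 11:00–11:15, 12:45–18:00.
Lars ∩ Ines: 09:30–10:00, 11:15–11:30, 14:45–16:30.
Lars ∩ Ines ∩ Carlos: 09:30–10:00, 11:15–11:30, 15:30–16:30.
Lars ∩ Ines ∩ Carlos ∩ Ximena: 09:30–10:00, 15:30–16:30.
Lars ∩ Ines ∩ Carlos ∩ Ximena ∩ Farrukh: 15:30–16:30.
Restricted to 09:15–17:45: 15:30–16:30.
Windows ≥ 45 min: 15:30–16:30.
Latest start in the last window 15:30–16:30 is 16:30 − 45 min = 15:45.

15:45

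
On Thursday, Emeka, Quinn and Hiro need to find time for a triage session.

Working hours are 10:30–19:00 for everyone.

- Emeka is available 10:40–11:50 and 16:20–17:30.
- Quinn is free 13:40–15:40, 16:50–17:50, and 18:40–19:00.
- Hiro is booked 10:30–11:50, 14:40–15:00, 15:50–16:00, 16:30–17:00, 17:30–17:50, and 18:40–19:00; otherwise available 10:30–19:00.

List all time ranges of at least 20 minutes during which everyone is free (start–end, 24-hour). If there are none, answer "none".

17:00–17:30

Hiro free within 10:30–19:00: 11:50–14:40, 15:00–15:50, 16:00–16:30, 17:00–17:30, 17:50–18:40.
Emeka ∩ Quinn: 16:50–17:30.
Emeka ∩ Quinn ∩ Hiro: 17:00–17:30.
Windows ≥ 20 min: 17:00–17:30.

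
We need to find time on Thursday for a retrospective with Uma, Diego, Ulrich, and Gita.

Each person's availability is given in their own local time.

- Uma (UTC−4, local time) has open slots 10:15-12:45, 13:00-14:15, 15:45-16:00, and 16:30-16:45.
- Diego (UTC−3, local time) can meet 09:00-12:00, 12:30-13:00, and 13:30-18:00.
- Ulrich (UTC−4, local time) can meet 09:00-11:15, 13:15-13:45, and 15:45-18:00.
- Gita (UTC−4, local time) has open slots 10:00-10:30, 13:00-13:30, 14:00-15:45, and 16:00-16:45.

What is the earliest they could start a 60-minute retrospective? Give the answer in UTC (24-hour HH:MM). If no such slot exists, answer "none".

none

Uma → UTC: 14:15–16:45, 17:00–18:15, 19:45–20:00, 20:30–20:45.
Diego → UTC: 12:00–15:00, 15:30–16:00, 16:30–21:00.
Ulrich → UTC: 13:00–15:15, 17:15–17:45, 19:45–22:00.
Gita → UTC: 14:00–14:30, 17:00–17:30, 18:00–19:45, 20:00–20:45.
Uma ∩ Diego: 14:15–15:00, 15:30–16:00, 16:30–16:45, 17:00–18:15, 19:45–20:00, 20:30–20:45.
Uma ∩ Diego ∩ Ulrich: 14:15–15:00, 17:15–17:45, 19:45–20:00, 20:30–20:45.
Uma ∩ Diego ∩ Ulrich ∩ Gita: 14:15–14:30, 17:15–17:30, 20:30–20:45.
Windows ≥ 60 min: (none).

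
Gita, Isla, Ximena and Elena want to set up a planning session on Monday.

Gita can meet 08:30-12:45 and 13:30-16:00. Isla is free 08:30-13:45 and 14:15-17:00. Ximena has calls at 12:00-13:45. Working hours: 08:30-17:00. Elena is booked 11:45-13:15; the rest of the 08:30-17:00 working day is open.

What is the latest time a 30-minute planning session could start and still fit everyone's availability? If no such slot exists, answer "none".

Ximena free within 08:30–17:00: 08:30–12:00, 13:45–17:00.
Elena free within 08:30–17:00: 08:30–11:45, 13:15–17:00.
Gita ∩ Isla: 08:30–12:45, 13:30–13:45, 14:15–16:00.
Gita ∩ Isla ∩ Ximena: 08:30–12:00, 14:15–16:00.
Gita ∩ Isla ∩ Ximena ∩ Elena: 08:30–11:45, 14:15–16:00.
Windows ≥ 30 min: 08:30–11:45, 14:15–16:00.
Latest start in the last window 14:15–16:00 is 16:00 − 30 min = 15:30.

15:30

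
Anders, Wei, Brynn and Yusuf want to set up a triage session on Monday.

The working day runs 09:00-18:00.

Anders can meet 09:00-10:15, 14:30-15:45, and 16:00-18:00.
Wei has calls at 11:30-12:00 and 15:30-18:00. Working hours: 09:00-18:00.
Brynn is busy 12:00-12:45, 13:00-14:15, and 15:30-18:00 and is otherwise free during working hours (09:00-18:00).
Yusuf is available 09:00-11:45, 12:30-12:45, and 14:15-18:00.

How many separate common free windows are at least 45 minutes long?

2

Wei free within 09:00–18:00: 09:00–11:30, 12:00–15:30.
Brynn free within 09:00–18:00: 09:00–12:00, 12:45–13:00, 14:15–15:30.
Anders ∩ Wei: 09:00–10:15, 14:30–15:30.
Anders ∩ Wei ∩ Brynn: 09:00–10:15, 14:30–15:30.
Anders ∩ Wei ∩ Brynn ∩ Yusuf: 09:00–10:15, 14:30–15:30.
Windows ≥ 45 min: 09:00–10:15, 14:30–15:30.
That's 2 windows.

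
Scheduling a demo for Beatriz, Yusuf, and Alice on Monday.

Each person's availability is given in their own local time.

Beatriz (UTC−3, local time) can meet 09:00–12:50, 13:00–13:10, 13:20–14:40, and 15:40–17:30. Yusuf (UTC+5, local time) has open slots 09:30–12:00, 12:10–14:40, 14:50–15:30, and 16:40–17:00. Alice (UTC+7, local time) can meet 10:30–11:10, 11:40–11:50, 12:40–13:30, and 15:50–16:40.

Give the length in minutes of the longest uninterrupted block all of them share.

Beatriz → UTC: 12:00–15:50, 16:00–16:10, 16:20–17:40, 18:40–20:30.
Yusuf → UTC: 04:30–07:00, 07:10–09:40, 09:50–10:30, 11:40–12:00.
Alice → UTC: 03:30–04:10, 04:40–04:50, 05:40–06:30, 08:50–09:40.
Beatriz ∩ Yusuf: (none).
Beatriz ∩ Yusuf ∩ Alice: (none).
No common window.

0 minutes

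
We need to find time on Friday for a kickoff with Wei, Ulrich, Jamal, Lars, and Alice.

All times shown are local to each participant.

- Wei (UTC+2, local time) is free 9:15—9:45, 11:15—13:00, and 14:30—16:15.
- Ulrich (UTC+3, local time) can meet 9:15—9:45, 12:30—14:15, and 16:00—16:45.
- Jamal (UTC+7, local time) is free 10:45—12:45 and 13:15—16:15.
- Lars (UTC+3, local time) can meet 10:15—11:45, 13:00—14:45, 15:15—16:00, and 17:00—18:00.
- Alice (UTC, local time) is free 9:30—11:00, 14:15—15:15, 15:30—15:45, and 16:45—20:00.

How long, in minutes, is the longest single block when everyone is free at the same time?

0 minutes

Wei → UTC: 07:15–07:45, 09:15–11:00, 12:30–14:15.
Ulrich → UTC: 06:15–06:45, 09:30–11:15, 13:00–13:45.
Jamal → UTC: 03:45–05:45, 06:15–09:15.
Lars → UTC: 07:15–08:45, 10:00–11:45, 12:15–13:00, 14:00–15:00.
Alice → UTC: 09:30–11:00, 14:15–15:15, 15:30–15:45, 16:45–20:00.
Wei ∩ Ulrich: 09:30–11:00, 13:00–13:45.
Wei ∩ Ulrich ∩ Jamal: (none).
Wei ∩ Ulrich ∩ Jamal ∩ Lars: (none).
Wei ∩ Ulrich ∩ Jamal ∩ Lars ∩ Alice: (none).
No common window.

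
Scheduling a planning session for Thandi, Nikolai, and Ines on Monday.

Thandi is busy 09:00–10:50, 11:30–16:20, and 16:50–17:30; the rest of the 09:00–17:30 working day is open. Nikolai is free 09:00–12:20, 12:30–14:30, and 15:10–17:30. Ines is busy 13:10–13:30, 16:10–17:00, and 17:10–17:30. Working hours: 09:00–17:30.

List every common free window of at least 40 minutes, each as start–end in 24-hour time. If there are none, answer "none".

10:50–11:30

Thandi free within 09:00–17:30: 10:50–11:30, 16:20–16:50.
Ines free within 09:00–17:30: 09:00–13:10, 13:30–16:10, 17:00–17:10.
Thandi ∩ Nikolai: 10:50–11:30, 16:20–16:50.
Thandi ∩ Nikolai ∩ Ines: 10:50–11:30.
Windows ≥ 40 min: 10:50–11:30.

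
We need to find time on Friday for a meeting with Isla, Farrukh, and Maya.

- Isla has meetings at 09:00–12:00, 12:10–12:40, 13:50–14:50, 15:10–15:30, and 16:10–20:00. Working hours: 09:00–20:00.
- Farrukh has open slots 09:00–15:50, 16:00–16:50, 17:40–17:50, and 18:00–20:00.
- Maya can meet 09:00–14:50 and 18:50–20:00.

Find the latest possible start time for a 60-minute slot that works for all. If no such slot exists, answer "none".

Isla free within 09:00–20:00: 12:00–12:10, 12:40–13:50, 14:50–15:10, 15:30–16:10.
Isla ∩ Farrukh: 12:00–12:10, 12:40–13:50, 14:50–15:10, 15:30–15:50, 16:00–16:10.
Isla ∩ Farrukh ∩ Maya: 12:00–12:10, 12:40–13:50.
Windows ≥ 60 min: 12:40–13:50.
Latest start in the last window 12:40–13:50 is 13:50 − 60 min = 12:50.

12:50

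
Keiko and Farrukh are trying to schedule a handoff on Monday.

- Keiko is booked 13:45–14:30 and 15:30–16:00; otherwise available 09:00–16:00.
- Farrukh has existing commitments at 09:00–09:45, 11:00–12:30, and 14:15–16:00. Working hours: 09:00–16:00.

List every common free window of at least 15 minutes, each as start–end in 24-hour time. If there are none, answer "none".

09:45–11:00, 12:30–13:45

Keiko free within 09:00–16:00: 09:00–13:45, 14:30–15:30.
Farrukh free within 09:00–16:00: 09:45–11:00, 12:30–14:15.
Keiko ∩ Farrukh: 09:45–11:00, 12:30–13:45.
Windows ≥ 15 min: 09:45–11:00, 12:30–13:45.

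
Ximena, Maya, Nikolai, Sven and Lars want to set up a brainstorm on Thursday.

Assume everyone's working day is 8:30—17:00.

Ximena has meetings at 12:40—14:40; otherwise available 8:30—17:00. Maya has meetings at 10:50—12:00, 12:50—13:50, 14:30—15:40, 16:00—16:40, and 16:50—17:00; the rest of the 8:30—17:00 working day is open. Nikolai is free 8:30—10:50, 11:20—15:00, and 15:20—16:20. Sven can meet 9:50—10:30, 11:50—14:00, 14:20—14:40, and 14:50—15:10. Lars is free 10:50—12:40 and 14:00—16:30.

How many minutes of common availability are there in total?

Ximena free within 08:30–17:00: 08:30–12:40, 14:40–17:00.
Maya free within 08:30–17:00: 08:30–10:50, 12:00–12:50, 13:50–14:30, 15:40–16:00, 16:40–16:50.
Ximena ∩ Maya: 08:30–10:50, 12:00–12:40, 15:40–16:00, 16:40–16:50.
Ximena ∩ Maya ∩ Nikolai: 08:30–10:50, 12:00–12:40, 15:40–16:00.
Ximena ∩ Maya ∩ Nikolai ∩ Sven: 09:50–10:30, 12:00–12:40.
Ximena ∩ Maya ∩ Nikolai ∩ Sven ∩ Lars: 12:00–12:40.
Total common minutes: 40.

40 minutes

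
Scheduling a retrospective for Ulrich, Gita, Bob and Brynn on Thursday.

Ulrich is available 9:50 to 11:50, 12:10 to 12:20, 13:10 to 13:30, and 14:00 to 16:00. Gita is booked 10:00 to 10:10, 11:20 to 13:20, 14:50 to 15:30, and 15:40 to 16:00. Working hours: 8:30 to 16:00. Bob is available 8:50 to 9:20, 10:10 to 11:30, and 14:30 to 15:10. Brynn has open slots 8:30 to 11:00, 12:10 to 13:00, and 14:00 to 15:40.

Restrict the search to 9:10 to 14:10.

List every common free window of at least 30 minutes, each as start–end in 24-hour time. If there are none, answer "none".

Gita free within 08:30–16:00: 08:30–10:00, 10:10–11:20, 13:20–14:50, 15:30–15:40.
Ulrich ∩ Gita: 09:50–10:00, 10:10–11:20, 13:20–13:30, 14:00–14:50, 15:30–15:40.
Ulrich ∩ Gita ∩ Bob: 10:10–11:20, 14:30–14:50.
Ulrich ∩ Gita ∩ Bob ∩ Brynn: 10:10–11:00, 14:30–14:50.
Restricted to 09:10–14:10: 10:10–11:00.
Windows ≥ 30 min: 10:10–11:00.

10:10–11:00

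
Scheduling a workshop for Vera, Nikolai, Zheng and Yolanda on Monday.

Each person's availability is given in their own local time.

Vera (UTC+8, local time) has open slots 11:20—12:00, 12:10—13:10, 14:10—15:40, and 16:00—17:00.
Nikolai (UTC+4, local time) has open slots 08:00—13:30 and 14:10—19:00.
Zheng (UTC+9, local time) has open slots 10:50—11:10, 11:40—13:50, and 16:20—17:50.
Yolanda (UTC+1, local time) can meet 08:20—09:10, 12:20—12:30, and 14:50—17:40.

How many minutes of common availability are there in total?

Vera → UTC: 03:20–04:00, 04:10–05:10, 06:10–07:40, 08:00–09:00.
Nikolai → UTC: 04:00–09:30, 10:10–15:00.
Zheng → UTC: 01:50–02:10, 02:40–04:50, 07:20–08:50.
Yolanda → UTC: 07:20–08:10, 11:20–11:30, 13:50–16:40.
Vera ∩ Nikolai: 04:10–05:10, 06:10–07:40, 08:00–09:00.
Vera ∩ Nikolai ∩ Zheng: 04:10–04:50, 07:20–07:40, 08:00–08:50.
Vera ∩ Nikolai ∩ Zheng ∩ Yolanda: 07:20–07:40, 08:00–08:10.
Total common minutes: 20 + 10 = 30.

30 minutes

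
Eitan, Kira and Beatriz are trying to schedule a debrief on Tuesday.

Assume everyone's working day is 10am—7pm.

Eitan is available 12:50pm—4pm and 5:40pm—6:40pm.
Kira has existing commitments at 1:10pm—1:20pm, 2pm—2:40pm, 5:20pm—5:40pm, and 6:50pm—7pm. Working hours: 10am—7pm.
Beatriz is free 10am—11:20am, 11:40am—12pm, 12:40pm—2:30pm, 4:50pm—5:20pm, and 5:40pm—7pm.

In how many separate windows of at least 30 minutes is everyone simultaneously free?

Kira free within 10:00–19:00: 10:00–13:10, 13:20–14:00, 14:40–17:20, 17:40–18:50.
Eitan ∩ Kira: 12:50–13:10, 13:20–14:00, 14:40–16:00, 17:40–18:40.
Eitan ∩ Kira ∩ Beatriz: 12:50–13:10, 13:20–14:00, 17:40–18:40.
Windows ≥ 30 min: 13:20–14:00, 17:40–18:40.
That's 2 windows.

2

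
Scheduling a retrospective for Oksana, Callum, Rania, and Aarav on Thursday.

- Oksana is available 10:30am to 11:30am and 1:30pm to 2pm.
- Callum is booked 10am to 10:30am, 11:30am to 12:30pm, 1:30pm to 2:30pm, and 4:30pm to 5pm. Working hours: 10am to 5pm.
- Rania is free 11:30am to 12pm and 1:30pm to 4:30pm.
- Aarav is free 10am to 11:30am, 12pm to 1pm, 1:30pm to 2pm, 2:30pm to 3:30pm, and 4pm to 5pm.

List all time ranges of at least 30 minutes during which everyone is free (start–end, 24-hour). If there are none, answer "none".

Callum free within 10:00–17:00: 10:30–11:30, 12:30–13:30, 14:30–16:30.
Oksana ∩ Callum: 10:30–11:30.
Oksana ∩ Callum ∩ Rania: (none).
Oksana ∩ Callum ∩ Rania ∩ Aarav: (none).
Windows ≥ 30 min: (none).

none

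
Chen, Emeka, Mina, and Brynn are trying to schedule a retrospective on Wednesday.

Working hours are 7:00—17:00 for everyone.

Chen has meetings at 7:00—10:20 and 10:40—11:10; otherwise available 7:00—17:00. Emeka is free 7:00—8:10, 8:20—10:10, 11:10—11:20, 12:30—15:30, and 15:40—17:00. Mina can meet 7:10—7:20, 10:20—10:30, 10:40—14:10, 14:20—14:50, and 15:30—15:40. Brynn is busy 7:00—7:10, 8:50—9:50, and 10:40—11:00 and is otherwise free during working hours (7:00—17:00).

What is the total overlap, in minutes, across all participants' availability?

Chen free within 07:00–17:00: 10:20–10:40, 11:10–17:00.
Brynn free within 07:00–17:00: 07:10–08:50, 09:50–10:40, 11:00–17:00.
Chen ∩ Emeka: 11:10–11:20, 12:30–15:30, 15:40–17:00.
Chen ∩ Emeka ∩ Mina: 11:10–11:20, 12:30–14:10, 14:20–14:50.
Chen ∩ Emeka ∩ Mina ∩ Brynn: 11:10–11:20, 12:30–14:10, 14:20–14:50.
Total common minutes: 10 + 100 + 30 = 140.

140 minutes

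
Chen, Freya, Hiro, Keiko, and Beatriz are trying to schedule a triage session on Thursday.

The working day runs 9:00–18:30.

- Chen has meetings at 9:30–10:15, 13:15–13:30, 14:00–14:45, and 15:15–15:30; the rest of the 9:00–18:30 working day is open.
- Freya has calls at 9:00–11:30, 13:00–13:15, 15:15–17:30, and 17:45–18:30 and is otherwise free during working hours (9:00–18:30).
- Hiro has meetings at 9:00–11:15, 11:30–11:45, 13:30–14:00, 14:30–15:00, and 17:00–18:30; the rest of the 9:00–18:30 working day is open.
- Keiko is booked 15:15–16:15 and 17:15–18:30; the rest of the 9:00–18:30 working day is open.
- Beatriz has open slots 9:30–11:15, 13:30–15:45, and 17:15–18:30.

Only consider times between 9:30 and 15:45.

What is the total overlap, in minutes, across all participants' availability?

Chen free within 09:00–18:30: 09:00–09:30, 10:15–13:15, 13:30–14:00, 14:45–15:15, 15:30–18:30.
Freya free within 09:00–18:30: 11:30–13:00, 13:15–15:15, 17:30–17:45.
Hiro free within 09:00–18:30: 11:15–11:30, 11:45–13:30, 14:00–14:30, 15:00–17:00.
Keiko free within 09:00–18:30: 09:00–15:15, 16:15–17:15.
Chen ∩ Freya: 11:30–13:00, 13:30–14:00, 14:45–15:15, 17:30–17:45.
Chen ∩ Freya ∩ Hiro: 11:45–13:00, 15:00–15:15.
Chen ∩ Freya ∩ Hiro ∩ Keiko: 11:45–13:00, 15:00–15:15.
Chen ∩ Freya ∩ Hiro ∩ Keiko ∩ Beatriz: 15:00–15:15.
Restricted to 09:30–15:45: 15:00–15:15.
Total common minutes: 15.

15 minutes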